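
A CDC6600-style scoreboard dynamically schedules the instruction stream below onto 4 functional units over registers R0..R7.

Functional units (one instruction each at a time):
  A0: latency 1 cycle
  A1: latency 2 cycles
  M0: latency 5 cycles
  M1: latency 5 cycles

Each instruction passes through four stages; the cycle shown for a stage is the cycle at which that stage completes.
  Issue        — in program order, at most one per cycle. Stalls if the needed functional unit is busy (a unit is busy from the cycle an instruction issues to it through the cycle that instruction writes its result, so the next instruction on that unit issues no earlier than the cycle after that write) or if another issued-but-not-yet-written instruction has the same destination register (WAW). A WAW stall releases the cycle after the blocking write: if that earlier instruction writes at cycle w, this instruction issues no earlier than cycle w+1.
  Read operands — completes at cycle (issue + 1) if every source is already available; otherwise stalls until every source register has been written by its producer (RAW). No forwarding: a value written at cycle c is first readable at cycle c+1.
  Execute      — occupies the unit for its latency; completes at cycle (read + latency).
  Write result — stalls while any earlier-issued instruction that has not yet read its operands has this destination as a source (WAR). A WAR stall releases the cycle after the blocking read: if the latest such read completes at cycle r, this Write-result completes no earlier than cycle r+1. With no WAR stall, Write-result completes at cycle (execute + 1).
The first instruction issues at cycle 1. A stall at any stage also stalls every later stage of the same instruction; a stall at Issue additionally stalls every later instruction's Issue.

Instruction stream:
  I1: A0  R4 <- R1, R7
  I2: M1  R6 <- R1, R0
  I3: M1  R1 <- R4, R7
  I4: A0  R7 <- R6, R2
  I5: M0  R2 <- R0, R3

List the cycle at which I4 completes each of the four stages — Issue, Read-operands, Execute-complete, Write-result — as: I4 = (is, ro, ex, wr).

c1: I1→A0
c2: I1 RO · I2→M1
c3: I1 EX · I2 RO
c4: I1 WR R4
c8: I2 EX
c9: I2 WR R6
c10: I3→M1
c11: I3 RO · I4→A0
c12: I4 RO · I5→M0
c13: I4 EX · I5 RO
c14: I4 WR R7
c16: I3 EX
c17: I3 WR R1
c18: I5 EX
c19: I5 WR R2

I4 = (11, 12, 13, 14)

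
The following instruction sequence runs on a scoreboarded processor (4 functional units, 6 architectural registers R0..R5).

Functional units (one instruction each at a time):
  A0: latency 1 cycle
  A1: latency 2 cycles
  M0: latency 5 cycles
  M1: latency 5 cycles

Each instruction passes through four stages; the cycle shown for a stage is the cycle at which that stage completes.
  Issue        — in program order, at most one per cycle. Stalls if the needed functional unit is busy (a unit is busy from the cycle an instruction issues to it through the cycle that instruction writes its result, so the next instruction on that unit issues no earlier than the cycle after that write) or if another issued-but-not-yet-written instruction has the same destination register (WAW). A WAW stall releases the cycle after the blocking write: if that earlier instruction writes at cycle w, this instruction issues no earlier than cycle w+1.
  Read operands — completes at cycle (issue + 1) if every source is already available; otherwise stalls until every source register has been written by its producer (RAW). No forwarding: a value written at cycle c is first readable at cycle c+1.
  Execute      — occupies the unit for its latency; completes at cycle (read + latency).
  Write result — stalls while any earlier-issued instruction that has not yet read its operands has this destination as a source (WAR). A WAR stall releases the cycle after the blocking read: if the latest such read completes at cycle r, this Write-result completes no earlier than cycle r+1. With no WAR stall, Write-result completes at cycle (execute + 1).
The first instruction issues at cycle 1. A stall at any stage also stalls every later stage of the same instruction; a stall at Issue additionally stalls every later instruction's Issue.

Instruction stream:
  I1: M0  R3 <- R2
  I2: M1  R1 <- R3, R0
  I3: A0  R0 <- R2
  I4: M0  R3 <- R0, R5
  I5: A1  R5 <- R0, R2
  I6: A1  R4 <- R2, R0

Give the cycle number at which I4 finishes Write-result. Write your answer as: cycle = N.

  I1 | 1 | 2 | 7 | 8
  I2 | 2 | 9 | 14 | 15   RAW R3: wait I1 write@8
  I3 | 3 | 4 | 5 | 10   WAR R0: wait I2 read@9
  I4 | 9 | 11 | 16 | 17   struct: M0 busy until I1 writes@8 · RAW R0: wait I3 write@10
  I5 | 10 | 11 | 13 | 14
  I6 | 15 | 16 | 18 | 19   struct: A1 busy until I5 writes@14

cycle = 17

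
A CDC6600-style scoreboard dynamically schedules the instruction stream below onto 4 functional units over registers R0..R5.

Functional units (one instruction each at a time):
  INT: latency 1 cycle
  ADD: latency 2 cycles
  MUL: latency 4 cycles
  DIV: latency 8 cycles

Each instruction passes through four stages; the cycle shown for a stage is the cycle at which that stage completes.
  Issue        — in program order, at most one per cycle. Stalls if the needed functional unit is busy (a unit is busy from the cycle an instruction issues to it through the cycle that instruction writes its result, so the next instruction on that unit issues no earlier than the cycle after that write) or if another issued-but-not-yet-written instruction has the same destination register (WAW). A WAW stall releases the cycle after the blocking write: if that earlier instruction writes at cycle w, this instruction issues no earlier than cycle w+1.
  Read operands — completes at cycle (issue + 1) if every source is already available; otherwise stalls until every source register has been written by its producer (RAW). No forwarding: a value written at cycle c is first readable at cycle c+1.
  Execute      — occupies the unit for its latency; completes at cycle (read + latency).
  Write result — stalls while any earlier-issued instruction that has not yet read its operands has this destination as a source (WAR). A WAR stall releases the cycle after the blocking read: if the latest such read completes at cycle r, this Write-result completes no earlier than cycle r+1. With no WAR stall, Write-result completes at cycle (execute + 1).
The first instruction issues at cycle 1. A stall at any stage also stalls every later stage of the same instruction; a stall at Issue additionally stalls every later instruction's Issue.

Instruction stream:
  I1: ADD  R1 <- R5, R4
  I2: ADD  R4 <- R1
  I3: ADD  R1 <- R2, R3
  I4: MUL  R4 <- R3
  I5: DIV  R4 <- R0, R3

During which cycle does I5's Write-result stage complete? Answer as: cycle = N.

cycle = 29

[1] I1 dispatched to ADD
[2] I1 operands ready
[4] I1 complete
[5] R1←I1
[6] I2 dispatched to ADD
[7] I2 operands ready
[9] I2 complete
[10] R4←I2
[11] I3 dispatched to ADD
[12] I3 operands ready · I4 dispatched to MUL
[13] I4 operands ready
[14] I3 complete
[15] R1←I3
[17] I4 complete
[18] R4←I4
[19] I5 dispatched to DIV
[20] I5 operands ready
[28] I5 complete
[29] R4←I5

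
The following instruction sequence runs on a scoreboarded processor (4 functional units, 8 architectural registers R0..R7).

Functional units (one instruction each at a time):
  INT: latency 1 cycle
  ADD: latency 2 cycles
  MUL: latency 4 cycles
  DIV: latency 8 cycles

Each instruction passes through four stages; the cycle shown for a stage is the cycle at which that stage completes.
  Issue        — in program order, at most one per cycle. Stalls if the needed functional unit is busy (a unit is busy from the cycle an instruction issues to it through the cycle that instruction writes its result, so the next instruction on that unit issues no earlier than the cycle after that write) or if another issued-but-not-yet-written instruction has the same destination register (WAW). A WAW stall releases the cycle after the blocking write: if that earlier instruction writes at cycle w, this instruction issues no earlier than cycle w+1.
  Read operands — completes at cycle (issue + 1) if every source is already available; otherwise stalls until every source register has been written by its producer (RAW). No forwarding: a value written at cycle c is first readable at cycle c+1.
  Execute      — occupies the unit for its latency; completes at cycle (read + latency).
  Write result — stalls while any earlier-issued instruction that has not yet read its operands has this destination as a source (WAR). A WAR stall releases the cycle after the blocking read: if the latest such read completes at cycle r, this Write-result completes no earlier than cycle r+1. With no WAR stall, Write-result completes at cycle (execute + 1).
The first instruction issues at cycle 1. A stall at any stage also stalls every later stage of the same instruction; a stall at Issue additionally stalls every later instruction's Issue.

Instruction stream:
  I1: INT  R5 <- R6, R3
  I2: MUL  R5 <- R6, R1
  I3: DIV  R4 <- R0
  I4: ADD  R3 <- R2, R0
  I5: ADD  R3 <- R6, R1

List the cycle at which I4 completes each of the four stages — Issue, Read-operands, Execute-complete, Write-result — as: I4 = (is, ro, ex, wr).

I4 = (7, 8, 10, 11)

I1  is:1  ro:2  ex:3  wr:4
I2  is:5  ro:6  ex:10  wr:11  — WAW R5: wait I1 write@4
I3  is:6  ro:7  ex:15  wr:16
I4  is:7  ro:8  ex:10  wr:11
I5  is:12  ro:13  ex:15  wr:16  — struct: ADD busy until I4 writes@11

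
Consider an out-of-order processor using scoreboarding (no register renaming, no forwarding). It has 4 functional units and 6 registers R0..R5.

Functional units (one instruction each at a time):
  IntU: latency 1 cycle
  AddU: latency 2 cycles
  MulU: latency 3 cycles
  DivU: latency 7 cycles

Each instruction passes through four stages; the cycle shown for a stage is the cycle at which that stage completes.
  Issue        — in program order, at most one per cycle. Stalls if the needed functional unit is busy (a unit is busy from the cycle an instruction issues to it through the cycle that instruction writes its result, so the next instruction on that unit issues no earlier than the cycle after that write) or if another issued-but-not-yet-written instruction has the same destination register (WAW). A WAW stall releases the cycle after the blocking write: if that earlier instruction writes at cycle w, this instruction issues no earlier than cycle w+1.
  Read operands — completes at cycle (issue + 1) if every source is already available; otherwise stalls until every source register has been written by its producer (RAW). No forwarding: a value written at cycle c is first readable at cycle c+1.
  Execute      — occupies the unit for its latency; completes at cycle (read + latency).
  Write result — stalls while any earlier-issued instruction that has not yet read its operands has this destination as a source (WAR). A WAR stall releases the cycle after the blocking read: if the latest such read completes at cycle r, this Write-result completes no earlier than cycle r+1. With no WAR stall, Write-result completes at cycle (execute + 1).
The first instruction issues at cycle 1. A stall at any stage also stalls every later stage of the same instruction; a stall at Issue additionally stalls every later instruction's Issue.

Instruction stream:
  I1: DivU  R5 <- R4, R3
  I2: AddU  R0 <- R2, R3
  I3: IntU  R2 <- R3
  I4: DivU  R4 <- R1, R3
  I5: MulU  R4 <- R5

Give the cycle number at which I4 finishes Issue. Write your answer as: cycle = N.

cycle = 11

c1: I1 dispatched to DivU
c2: I1 operands ready · I2 dispatched to AddU
c3: I2 operands ready · I3 dispatched to IntU
c4: I3 operands ready
c5: I2 complete · I3 complete
c6: R0←I2 · R2←I3
c9: I1 complete
c10: R5←I1
c11: I4 dispatched to DivU
c12: I4 operands ready
c19: I4 complete
c20: R4←I4
c21: I5 dispatched to MulU
c22: I5 operands ready
c25: I5 complete
c26: R4←I5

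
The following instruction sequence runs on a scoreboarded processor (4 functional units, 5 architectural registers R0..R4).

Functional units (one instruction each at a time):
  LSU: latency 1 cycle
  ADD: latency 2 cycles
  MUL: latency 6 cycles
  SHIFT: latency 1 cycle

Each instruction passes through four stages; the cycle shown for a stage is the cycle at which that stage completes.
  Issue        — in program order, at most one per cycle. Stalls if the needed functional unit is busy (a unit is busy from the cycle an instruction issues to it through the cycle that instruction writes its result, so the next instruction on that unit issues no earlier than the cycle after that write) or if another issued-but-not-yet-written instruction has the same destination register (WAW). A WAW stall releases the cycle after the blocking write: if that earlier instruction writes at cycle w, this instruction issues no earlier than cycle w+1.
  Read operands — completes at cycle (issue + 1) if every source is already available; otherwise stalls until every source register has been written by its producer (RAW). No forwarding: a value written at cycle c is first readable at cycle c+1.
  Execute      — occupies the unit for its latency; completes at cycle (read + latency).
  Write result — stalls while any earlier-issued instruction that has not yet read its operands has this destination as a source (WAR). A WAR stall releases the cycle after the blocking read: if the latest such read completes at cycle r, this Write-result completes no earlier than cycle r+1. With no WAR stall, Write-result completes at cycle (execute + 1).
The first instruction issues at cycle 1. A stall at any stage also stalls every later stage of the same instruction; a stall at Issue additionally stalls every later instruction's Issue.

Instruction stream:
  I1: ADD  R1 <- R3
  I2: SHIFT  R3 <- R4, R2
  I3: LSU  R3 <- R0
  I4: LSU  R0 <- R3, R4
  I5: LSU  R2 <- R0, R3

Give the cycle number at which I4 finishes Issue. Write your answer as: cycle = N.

cycle 1: I1 dispatched to ADD
cycle 2: I1 operands ready · I2 dispatched to SHIFT
cycle 3: I2 operands ready
cycle 4: I1 complete · I2 complete
cycle 5: R1←I1 · R3←I2
cycle 6: I3 dispatched to LSU
cycle 7: I3 operands ready
cycle 8: I3 complete
cycle 9: R3←I3
cycle 10: I4 dispatched to LSU
cycle 11: I4 operands ready
cycle 12: I4 complete
cycle 13: R0←I4
cycle 14: I5 dispatched to LSU
cycle 15: I5 operands ready
cycle 16: I5 complete
cycle 17: R2←I5

cycle = 10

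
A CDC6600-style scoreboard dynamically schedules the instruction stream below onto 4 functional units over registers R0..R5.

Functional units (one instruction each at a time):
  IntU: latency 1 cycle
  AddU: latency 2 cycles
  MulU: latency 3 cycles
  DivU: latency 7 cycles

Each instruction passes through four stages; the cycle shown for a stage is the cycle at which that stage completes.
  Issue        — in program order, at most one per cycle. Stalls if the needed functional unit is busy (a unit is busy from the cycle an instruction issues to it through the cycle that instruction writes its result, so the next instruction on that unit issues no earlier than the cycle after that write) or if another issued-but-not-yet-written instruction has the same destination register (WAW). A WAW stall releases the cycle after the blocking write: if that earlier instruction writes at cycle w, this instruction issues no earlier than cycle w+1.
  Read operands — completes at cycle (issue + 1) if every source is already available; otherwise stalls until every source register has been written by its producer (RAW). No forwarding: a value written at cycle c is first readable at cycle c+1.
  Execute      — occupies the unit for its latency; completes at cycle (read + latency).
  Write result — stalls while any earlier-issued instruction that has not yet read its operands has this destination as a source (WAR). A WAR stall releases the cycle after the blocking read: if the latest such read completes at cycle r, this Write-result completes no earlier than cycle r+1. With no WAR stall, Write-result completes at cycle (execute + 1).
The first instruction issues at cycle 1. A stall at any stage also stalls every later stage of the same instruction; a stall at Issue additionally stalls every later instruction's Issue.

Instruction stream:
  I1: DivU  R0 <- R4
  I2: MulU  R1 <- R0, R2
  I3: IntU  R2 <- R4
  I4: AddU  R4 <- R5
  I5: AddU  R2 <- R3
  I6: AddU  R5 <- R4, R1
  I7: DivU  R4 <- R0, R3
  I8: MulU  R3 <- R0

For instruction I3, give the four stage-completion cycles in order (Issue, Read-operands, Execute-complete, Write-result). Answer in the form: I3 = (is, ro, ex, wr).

I3 = (3, 4, 5, 12)

1) issue 1, read 2, done 9, write 10
2) issue 2, read 11, done 14, write 15  <RAW R0: wait I1 write@10>
3) issue 3, read 4, done 5, write 12  <WAR R2: wait I2 read@11>
4) issue 4, read 5, done 7, write 8
5) issue 13, read 14, done 16, write 17  <WAW R2: wait I3 write@12>
6) issue 18, read 19, done 21, write 22  <struct: AddU busy until I5 writes@17>
7) issue 19, read 20, done 27, write 28
8) issue 20, read 21, done 24, write 25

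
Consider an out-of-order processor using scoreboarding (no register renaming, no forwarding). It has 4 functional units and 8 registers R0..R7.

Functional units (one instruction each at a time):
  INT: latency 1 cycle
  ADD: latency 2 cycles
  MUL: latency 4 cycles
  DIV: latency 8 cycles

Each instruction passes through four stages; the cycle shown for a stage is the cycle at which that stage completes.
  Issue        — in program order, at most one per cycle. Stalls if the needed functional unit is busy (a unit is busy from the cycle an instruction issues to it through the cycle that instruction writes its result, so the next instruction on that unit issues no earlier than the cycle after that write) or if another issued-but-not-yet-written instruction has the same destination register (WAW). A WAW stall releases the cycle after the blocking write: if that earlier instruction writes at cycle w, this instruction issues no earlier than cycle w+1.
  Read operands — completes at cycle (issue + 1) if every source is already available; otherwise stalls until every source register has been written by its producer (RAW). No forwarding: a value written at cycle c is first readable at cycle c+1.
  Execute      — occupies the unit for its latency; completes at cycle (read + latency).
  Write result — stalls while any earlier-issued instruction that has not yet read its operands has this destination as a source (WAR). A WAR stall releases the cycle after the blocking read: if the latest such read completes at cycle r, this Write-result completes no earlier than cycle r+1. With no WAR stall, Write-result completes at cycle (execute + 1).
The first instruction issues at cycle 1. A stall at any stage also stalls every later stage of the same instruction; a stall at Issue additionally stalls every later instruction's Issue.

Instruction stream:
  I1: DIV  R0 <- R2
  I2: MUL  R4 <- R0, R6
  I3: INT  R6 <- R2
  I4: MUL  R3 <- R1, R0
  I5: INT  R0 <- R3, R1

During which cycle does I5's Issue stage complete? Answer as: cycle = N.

c1: issue I1 (DIV)
c2: I1 read-ops; issue I2 (MUL)
c3: issue I3 (INT)
c4: I3 read-ops
c5: I3 finished on INT
c10: I1 finished on DIV
c11: I1→R0
c12: I2 read-ops
c13: I3→R6
c16: I2 finished on MUL
c17: I2→R4
c18: issue I4 (MUL)
c19: I4 read-ops; issue I5 (INT)
c23: I4 finished on MUL
c24: I4→R3
c25: I5 read-ops
c26: I5 finished on INT
c27: I5→R0

cycle = 19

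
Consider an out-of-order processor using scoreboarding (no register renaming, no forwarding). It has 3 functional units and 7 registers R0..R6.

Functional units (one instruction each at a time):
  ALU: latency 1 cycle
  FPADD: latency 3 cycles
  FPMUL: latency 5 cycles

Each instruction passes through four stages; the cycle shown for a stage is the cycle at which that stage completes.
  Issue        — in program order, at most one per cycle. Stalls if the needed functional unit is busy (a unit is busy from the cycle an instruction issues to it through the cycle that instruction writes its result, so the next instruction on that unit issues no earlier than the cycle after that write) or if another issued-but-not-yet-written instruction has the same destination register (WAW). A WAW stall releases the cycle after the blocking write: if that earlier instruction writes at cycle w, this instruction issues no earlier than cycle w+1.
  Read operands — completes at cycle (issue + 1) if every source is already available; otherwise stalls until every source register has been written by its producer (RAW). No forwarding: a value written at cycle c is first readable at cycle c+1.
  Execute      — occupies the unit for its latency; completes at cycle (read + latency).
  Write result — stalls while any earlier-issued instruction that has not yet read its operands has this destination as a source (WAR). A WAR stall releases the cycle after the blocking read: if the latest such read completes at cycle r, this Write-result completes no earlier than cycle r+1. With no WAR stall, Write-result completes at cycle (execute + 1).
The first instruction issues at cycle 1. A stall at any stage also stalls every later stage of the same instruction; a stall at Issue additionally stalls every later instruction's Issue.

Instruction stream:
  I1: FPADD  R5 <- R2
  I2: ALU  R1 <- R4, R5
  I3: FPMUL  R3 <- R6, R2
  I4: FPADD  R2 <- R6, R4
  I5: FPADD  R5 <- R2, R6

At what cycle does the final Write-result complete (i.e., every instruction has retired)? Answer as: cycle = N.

cycle = 18

t=1  issue I1 (FPADD)
t=2  I1 read-ops · issue I2 (ALU)
t=3  issue I3 (FPMUL)
t=4  I3 read-ops
t=5  I1 finished on FPADD
t=6  I1→R5
t=7  I2 read-ops · issue I4 (FPADD)
t=8  I2 finished on ALU · I4 read-ops
t=9  I2→R1 · I3 finished on FPMUL
t=10  I3→R3
t=11  I4 finished on FPADD
t=12  I4→R2
t=13  issue I5 (FPADD)
t=14  I5 read-ops
t=17  I5 finished on FPADD
t=18  I5→R5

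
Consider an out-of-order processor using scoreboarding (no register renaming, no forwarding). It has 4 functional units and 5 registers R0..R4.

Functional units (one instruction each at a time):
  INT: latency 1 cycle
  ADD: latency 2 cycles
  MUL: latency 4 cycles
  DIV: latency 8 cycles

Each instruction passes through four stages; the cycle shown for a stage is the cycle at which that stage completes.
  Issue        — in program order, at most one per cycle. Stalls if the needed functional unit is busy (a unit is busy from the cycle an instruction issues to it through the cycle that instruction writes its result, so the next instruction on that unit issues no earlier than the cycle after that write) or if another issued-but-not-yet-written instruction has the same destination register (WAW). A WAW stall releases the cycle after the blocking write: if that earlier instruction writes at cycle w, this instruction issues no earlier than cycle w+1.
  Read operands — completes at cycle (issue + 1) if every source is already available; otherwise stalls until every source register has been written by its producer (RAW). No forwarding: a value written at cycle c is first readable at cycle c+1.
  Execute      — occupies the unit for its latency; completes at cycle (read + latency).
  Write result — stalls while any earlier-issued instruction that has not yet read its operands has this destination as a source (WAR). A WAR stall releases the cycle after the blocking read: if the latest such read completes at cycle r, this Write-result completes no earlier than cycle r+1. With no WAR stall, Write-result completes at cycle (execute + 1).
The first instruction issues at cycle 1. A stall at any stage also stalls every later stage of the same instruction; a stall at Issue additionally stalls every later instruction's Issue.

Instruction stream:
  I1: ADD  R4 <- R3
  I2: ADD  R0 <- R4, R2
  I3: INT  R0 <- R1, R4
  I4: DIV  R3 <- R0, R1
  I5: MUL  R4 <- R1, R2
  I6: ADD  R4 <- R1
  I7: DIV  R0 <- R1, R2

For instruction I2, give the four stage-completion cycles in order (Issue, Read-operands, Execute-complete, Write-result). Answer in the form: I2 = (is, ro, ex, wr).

[I1] 1/2/4/5
[I2] 6/7/9/10  (struct: ADD busy until I1 writes@5)
[I3] 11/12/13/14  (WAW R0: wait I2 write@10)
[I4] 12/15/23/24  (RAW R0: wait I3 write@14)
[I5] 13/14/18/19
[I6] 20/21/23/24  (WAW R4: wait I5 write@19)
[I7] 25/26/34/35  (struct: DIV busy until I4 writes@24)

I2 = (6, 7, 9, 10)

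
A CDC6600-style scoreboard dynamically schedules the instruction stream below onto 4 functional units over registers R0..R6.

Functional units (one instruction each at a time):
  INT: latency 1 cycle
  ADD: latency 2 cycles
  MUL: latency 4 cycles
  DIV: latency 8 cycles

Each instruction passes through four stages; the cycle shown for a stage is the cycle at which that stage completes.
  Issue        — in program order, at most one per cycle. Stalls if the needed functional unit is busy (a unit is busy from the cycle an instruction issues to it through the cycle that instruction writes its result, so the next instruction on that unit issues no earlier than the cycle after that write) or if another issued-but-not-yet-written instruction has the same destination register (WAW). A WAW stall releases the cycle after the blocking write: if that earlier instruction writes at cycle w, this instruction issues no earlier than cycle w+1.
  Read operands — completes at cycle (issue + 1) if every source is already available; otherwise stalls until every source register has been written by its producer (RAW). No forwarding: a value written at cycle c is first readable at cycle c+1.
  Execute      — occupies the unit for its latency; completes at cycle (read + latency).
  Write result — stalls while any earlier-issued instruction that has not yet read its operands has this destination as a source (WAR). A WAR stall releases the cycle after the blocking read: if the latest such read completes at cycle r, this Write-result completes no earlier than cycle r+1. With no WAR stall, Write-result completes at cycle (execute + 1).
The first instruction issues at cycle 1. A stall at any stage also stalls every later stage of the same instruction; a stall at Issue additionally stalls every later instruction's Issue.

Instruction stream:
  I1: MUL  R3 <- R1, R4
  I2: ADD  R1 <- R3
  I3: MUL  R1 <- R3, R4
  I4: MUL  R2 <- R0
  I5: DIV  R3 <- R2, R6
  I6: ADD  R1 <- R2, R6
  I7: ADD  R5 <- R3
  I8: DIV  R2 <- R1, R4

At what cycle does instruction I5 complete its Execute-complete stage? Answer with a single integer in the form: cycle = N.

I1: IS=1 RO=2 EX=6 WR=7
I2: IS=2 RO=8 EX=10 WR=11  [RAW R3: wait I1 write@7]
I3: IS=12 RO=13 EX=17 WR=18  [WAW R1: wait I2 write@11]
I4: IS=19 RO=20 EX=24 WR=25  [struct: MUL busy until I3 writes@18]
I5: IS=20 RO=26 EX=34 WR=35  [RAW R2: wait I4 write@25]
I6: IS=21 RO=26 EX=28 WR=29  [RAW R2: wait I4 write@25]
I7: IS=30 RO=36 EX=38 WR=39  [struct: ADD busy until I6 writes@29; RAW R3: wait I5 write@35]
I8: IS=36 RO=37 EX=45 WR=46  [struct: DIV busy until I5 writes@35]

cycle = 34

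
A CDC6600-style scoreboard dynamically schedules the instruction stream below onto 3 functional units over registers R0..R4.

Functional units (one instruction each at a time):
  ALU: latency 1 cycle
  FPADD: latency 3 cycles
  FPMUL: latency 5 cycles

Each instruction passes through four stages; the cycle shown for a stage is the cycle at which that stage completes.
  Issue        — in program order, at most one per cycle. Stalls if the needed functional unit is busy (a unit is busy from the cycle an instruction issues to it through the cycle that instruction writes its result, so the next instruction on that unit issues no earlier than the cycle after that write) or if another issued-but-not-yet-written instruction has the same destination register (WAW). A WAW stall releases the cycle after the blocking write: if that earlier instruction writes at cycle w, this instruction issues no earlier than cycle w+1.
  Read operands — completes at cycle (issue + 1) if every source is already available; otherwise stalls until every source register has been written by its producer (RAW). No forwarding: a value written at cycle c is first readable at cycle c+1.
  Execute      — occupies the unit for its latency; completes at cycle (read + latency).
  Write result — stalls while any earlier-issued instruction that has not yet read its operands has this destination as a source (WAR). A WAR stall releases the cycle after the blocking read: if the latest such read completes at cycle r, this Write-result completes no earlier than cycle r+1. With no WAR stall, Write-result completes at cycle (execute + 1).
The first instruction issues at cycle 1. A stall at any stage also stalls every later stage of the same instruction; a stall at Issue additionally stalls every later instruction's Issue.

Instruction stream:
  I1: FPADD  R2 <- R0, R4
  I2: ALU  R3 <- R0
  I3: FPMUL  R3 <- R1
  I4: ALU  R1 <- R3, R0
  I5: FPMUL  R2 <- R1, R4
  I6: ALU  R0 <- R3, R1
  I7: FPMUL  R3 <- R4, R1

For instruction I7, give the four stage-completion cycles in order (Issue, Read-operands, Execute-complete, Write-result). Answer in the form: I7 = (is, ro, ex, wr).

cycle 1: I1 issues→FPADD
cycle 2: I1 reads · I2 issues→ALU
cycle 3: I2 reads
cycle 4: I2 exec-done
cycle 5: I1 exec-done · I2 writes R3
cycle 6: I1 writes R2 · I3 issues→FPMUL
cycle 7: I3 reads · I4 issues→ALU
cycle 12: I3 exec-done
cycle 13: I3 writes R3
cycle 14: I4 reads · I5 issues→FPMUL
cycle 15: I4 exec-done
cycle 16: I4 writes R1
cycle 17: I5 reads · I6 issues→ALU
cycle 18: I6 reads
cycle 19: I6 exec-done
cycle 20: I6 writes R0
cycle 22: I5 exec-done
cycle 23: I5 writes R2
cycle 24: I7 issues→FPMUL
cycle 25: I7 reads
cycle 30: I7 exec-done
cycle 31: I7 writes R3

I7 = (24, 25, 30, 31)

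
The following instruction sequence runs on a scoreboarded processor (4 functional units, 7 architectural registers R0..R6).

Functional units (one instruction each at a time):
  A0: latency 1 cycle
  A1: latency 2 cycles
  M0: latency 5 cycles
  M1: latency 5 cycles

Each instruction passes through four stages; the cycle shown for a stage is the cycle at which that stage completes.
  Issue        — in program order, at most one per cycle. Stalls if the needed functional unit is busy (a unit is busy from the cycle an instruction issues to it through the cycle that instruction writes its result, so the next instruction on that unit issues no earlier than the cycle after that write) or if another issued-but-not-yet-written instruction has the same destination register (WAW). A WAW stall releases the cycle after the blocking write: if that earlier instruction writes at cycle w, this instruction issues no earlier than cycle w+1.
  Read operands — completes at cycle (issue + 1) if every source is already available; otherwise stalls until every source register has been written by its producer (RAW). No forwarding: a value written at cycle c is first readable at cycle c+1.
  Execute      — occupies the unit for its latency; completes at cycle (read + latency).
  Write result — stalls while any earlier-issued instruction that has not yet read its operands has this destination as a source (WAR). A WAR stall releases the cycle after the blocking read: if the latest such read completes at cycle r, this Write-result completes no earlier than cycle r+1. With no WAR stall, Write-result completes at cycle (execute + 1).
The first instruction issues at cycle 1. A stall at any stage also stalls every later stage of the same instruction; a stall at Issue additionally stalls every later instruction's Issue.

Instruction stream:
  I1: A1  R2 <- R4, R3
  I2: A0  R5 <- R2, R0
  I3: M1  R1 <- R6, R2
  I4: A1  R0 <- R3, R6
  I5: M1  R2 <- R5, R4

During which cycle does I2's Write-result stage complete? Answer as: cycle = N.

cycle = 8

I1  is:1  ro:2  ex:4  wr:5
I2  is:2  ro:6  ex:7  wr:8  — RAW R2: wait I1 write@5
I3  is:3  ro:6  ex:11  wr:12  — RAW R2: wait I1 write@5
I4  is:6  ro:7  ex:9  wr:10  — struct: A1 busy until I1 writes@5
I5  is:13  ro:14  ex:19  wr:20  — struct: M1 busy until I3 writes@12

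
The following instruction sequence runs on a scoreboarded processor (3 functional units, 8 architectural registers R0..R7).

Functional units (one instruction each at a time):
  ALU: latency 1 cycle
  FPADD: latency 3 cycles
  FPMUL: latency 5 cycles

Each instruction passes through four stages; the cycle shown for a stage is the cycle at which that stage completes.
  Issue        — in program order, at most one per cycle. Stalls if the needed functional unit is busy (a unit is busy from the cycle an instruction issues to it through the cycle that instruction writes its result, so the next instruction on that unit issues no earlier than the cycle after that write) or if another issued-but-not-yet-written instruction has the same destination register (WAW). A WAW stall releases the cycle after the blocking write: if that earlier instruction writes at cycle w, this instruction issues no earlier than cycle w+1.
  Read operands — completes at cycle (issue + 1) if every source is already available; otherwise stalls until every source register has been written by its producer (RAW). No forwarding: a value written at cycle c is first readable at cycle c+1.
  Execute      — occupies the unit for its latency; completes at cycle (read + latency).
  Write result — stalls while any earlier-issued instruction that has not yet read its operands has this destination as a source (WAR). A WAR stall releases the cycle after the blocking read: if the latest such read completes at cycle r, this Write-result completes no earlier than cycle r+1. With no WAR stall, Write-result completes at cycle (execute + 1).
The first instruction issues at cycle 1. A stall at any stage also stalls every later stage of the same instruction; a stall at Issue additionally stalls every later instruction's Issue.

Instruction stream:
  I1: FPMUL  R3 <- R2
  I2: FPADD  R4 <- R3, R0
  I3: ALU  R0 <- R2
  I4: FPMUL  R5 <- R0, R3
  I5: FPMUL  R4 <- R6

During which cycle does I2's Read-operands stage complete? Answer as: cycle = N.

1) issue 1, read 2, done 7, write 8
2) issue 2, read 9, done 12, write 13  <RAW R3: wait I1 write@8>
3) issue 3, read 4, done 5, write 10  <WAR R0: wait I2 read@9>
4) issue 9, read 11, done 16, write 17  <struct: FPMUL busy until I1 writes@8 / RAW R0: wait I3 write@10>
5) issue 18, read 19, done 24, write 25  <struct: FPMUL busy until I4 writes@17>

cycle = 9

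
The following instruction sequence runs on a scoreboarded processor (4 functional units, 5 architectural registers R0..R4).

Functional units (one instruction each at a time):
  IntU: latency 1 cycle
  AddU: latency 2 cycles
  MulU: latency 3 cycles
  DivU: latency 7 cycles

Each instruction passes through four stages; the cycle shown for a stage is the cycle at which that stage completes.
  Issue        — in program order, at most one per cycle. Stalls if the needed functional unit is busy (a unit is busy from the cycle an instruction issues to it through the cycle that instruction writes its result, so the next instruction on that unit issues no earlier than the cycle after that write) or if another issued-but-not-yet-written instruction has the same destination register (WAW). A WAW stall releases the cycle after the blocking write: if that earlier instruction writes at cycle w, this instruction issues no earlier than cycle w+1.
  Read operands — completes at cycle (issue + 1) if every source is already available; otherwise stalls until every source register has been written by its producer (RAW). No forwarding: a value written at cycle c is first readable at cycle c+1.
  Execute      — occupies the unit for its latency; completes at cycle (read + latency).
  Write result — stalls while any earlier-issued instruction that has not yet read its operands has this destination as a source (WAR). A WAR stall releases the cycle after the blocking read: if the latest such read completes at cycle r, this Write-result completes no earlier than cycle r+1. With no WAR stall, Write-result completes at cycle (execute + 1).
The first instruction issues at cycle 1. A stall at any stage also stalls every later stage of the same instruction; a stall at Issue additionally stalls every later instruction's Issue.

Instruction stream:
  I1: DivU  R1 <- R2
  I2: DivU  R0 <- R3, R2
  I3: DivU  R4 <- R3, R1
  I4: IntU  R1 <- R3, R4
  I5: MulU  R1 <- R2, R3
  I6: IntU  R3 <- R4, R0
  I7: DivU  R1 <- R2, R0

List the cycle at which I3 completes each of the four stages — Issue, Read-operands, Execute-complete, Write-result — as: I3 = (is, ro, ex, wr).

c1: I1 dispatched to DivU
c2: I1 operands ready
c9: I1 complete
c10: R1←I1
c11: I2 dispatched to DivU
c12: I2 operands ready
c19: I2 complete
c20: R0←I2
c21: I3 dispatched to DivU
c22: I3 operands ready · I4 dispatched to IntU
c29: I3 complete
c30: R4←I3
c31: I4 operands ready
c32: I4 complete
c33: R1←I4
c34: I5 dispatched to MulU
c35: I5 operands ready · I6 dispatched to IntU
c36: I6 operands ready
c37: I6 complete
c38: I5 complete · R3←I6
c39: R1←I5
c40: I7 dispatched to DivU
c41: I7 operands ready
c48: I7 complete
c49: R1←I7

I3 = (21, 22, 29, 30)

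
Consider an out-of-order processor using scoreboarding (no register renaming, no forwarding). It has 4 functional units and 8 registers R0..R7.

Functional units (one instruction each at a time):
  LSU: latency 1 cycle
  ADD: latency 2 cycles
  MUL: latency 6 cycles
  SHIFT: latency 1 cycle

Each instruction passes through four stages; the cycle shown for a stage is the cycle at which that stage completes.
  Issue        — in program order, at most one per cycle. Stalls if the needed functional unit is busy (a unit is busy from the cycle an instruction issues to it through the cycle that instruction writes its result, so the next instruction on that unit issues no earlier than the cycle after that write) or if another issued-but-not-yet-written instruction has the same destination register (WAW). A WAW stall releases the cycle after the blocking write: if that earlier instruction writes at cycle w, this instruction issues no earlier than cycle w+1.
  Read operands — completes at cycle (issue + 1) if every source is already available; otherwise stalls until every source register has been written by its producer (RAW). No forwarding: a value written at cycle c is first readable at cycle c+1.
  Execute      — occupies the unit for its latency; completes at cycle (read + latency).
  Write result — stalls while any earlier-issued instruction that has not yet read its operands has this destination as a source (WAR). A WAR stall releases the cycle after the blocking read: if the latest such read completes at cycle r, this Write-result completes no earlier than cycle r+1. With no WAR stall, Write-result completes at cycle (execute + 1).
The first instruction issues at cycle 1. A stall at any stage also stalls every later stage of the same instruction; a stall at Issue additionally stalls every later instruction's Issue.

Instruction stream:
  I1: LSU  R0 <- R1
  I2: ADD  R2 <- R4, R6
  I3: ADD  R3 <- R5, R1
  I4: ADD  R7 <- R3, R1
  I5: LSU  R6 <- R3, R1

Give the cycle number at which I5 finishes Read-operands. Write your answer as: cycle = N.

cycle = 14

t=1  I1 dispatched to LSU
t=2  I1 operands ready; I2 dispatched to ADD
t=3  I1 complete; I2 operands ready
t=4  R0←I1
t=5  I2 complete
t=6  R2←I2
t=7  I3 dispatched to ADD
t=8  I3 operands ready
t=10  I3 complete
t=11  R3←I3
t=12  I4 dispatched to ADD
t=13  I4 operands ready; I5 dispatched to LSU
t=14  I5 operands ready
t=15  I4 complete; I5 complete
t=16  R7←I4; R6←I5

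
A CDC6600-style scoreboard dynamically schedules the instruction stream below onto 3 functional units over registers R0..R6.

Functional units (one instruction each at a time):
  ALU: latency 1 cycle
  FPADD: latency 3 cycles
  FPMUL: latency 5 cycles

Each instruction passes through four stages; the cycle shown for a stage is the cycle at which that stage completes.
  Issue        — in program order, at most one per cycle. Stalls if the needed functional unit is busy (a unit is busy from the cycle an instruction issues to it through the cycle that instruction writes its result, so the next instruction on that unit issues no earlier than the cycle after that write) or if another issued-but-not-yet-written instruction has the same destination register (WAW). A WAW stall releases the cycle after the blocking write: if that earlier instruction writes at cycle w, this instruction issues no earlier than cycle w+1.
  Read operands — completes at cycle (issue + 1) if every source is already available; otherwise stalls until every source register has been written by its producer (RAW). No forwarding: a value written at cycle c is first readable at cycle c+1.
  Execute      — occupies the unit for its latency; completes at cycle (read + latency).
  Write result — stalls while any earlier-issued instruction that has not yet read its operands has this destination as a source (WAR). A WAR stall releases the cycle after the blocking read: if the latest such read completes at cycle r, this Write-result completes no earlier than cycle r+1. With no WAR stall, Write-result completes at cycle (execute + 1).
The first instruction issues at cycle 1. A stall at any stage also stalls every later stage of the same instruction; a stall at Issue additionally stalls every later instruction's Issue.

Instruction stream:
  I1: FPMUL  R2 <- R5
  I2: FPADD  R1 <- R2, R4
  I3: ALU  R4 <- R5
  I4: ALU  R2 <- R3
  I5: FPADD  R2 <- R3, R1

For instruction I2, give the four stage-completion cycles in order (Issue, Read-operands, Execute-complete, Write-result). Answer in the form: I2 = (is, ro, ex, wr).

I2 = (2, 9, 12, 13)

I1  is:1  ro:2  ex:7  wr:8
I2  is:2  ro:9  ex:12  wr:13  — RAW R2: wait I1 write@8
I3  is:3  ro:4  ex:5  wr:10  — WAR R4: wait I2 read@9
I4  is:11  ro:12  ex:13  wr:14  — struct: ALU busy until I3 writes@10
I5  is:15  ro:16  ex:19  wr:20  — WAW R2: wait I4 write@14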